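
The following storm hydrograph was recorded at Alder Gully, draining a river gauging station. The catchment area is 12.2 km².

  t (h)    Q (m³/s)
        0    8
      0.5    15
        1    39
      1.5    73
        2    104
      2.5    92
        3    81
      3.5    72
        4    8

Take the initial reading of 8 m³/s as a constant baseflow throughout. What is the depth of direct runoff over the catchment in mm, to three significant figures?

d ≈ 62.0 mm

Direct runoff: 0.0, 7.0, 31.0, 65.0, 96.0, 84.0, 73.0, 64.0, 0.0 m³/s; ΣQ_DR = 420.0 m³/s.
V = ΣQ_DR · Δt = 420.0 × 1800 s = 7.560 × 10^5 m³.
Over A = 12.2 km², depth = V / A = 62.0 mm.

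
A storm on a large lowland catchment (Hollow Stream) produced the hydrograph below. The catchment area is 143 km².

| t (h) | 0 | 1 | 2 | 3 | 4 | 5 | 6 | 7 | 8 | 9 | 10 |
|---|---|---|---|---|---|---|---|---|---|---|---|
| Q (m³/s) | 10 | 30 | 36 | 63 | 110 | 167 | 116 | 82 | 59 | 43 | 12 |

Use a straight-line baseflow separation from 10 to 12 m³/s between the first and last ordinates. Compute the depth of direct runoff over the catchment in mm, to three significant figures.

d ≈ 15.3 mm

Direct runoff: 0.00, 19.80, 25.60, 52.40, 99.20, 156.00, 104.80, 70.60, 47.40, 31.20, 0.00 m³/s; ΣQ_DR = 607.0 m³/s.
V = ΣQ_DR · Δt = 607.0 × 3600 s = 2.185 × 10^6 m³.
Over A = 143 km², depth = V / A = 15.3 mm.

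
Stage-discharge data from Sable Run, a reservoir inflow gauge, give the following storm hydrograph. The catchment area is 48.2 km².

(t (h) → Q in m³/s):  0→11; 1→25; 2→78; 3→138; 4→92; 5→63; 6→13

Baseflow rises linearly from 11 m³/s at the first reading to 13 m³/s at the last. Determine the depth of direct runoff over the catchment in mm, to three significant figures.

Direct runoff: 0.00, 13.67, 66.33, 126.00, 79.67, 50.33, 0.00 m³/s; ΣQ_DR = 336.0 m³/s.
V = ΣQ_DR · Δt = 336.0 × 3600 s = 1.210 × 10^6 m³.
Over A = 48.2 km², depth = V / A = 25.1 mm.

d ≈ 25.1 mm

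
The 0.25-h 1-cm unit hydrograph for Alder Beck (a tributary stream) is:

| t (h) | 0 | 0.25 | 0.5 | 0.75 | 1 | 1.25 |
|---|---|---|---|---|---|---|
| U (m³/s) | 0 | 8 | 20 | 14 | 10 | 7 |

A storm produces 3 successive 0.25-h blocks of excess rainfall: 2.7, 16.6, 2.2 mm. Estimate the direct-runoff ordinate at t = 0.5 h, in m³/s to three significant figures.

By discrete convolution, Q_j = Σ (P_i / 10 mm) · U_{j−i}.
At t = 0.5 h (j=2): Q = (2.7/10)·20 + (16.6/10)·8 + (2.2/10)·0 = 18.7 m³/s.

Q ≈ 18.7 m³/s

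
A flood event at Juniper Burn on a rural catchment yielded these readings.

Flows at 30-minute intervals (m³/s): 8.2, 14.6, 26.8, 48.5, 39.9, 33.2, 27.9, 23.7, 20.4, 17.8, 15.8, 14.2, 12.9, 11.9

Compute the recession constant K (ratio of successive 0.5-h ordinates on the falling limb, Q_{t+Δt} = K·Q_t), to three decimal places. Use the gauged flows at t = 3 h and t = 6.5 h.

K ≈ 0.885

Using the recession-limb readings at t = 3 h and t = 6.5 h: Q falls from 27.9 to 11.9 m³/s over 7 intervals.
K = (Q₂/Q₁)^(1/7) = (11.9/27.9)^(1/7) = 0.885.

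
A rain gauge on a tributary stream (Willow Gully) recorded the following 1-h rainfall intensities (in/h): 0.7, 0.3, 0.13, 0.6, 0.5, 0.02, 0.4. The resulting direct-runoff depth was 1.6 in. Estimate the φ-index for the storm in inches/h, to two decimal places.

φ ≈ 0.18 in/h

Only the 5 blocks with intensity above φ contribute runoff: 0.7, 0.3, 0.6, 0.5, 0.4 in/h.
Σ(I−φ)·Δt = d  ⇒  (0.7+0.3+0.6+0.5+0.4 − 5φ)·1 = 1.6
φ = (2.500 − 1.6/1) / 5 = 0.18 in/h.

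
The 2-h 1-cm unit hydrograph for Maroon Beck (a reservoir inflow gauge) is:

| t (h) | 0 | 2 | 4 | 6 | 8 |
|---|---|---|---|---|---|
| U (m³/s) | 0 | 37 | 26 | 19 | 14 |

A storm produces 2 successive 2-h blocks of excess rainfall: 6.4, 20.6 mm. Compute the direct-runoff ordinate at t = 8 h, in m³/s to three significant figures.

Q ≈ 48.1 m³/s

By discrete convolution, Q_j = Σ (P_i / 10 mm) · U_{j−i}.
At t = 8 h (j=4): Q = (6.4/10)·14 + (20.6/10)·19 = 48.1 m³/s.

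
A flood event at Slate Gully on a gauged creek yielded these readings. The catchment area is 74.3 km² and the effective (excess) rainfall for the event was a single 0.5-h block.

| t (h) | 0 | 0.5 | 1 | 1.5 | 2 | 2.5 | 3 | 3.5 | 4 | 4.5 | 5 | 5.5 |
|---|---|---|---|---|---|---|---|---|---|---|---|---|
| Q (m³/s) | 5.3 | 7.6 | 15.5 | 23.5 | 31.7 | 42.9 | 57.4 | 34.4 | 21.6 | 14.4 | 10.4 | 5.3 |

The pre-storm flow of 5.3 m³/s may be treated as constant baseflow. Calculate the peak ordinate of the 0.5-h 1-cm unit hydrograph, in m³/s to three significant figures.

U_p ≈ 104 m³/s

Direct runoff: 0.0, 2.3, 10.2, 18.2, 26.4, 37.6, 52.1, 29.1, 16.3, 9.1, 5.1, 0.0 m³/s; ΣQ_DR = 206.4 m³/s, peak = 52.1 m³/s.
Runoff depth d = ΣQ_DR·Δt / A = 206.4 × 1800 / (74.3 km²) = 5.000 mm.
The 1-cm UH is the DRH scaled by (10 mm)/d, so U_p = 52.1 × 10/5.000 = 104 m³/s.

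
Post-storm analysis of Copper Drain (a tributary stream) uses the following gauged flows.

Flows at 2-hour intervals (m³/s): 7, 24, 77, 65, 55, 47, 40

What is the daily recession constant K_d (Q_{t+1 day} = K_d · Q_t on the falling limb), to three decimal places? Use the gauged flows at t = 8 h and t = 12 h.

K_d ≈ 0.148

Between t = 8 h and t = 12 h the flow falls from 55 to 40 m³/s over 2×2 h = 4 h.
Per-interval ratio K = (40/55)^(1/2) = 0.8528; K_d = K^(24/2) = 0.148.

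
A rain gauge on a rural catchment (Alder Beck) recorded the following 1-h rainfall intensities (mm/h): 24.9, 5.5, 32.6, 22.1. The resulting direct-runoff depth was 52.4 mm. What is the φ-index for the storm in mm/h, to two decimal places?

φ ≈ 9.07 mm/h

Only the 3 blocks with intensity above φ contribute runoff: 24.9, 32.6, 22.1 mm/h.
Σ(I−φ)·Δt = d  ⇒  (24.9+32.6+22.1 − 3φ)·1 = 52.4
φ = (79.60 − 52.4/1) / 3 = 9.07 mm/h.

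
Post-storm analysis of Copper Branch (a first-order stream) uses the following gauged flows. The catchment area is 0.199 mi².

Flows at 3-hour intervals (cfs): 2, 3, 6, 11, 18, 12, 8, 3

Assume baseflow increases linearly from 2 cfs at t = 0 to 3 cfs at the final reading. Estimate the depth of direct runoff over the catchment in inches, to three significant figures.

Direct runoff: 0.00, 0.86, 3.71, 8.57, 15.43, 9.29, 5.14, 0.00 cfs; ΣQ_DR = 43.00 cfs.
V = ΣQ_DR · Δt = 43.00 × 10800 s = 4.644 × 10^5 ft³.
Over A = 0.199 mi², depth = V / A = 1.00 in.

d ≈ 1.00 in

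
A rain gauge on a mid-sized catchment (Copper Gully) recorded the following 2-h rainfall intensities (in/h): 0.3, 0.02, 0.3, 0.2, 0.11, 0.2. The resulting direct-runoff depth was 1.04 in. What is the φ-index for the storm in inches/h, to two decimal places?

Only the 4 blocks with intensity above φ contribute runoff: 0.3, 0.3, 0.2, 0.2 in/h.
Σ(I−φ)·Δt = d  ⇒  (0.3+0.3+0.2+0.2 − 4φ)·2 = 1.04
φ = (1.000 − 1.04/2) / 4 = 0.12 in/h.

φ ≈ 0.12 in/h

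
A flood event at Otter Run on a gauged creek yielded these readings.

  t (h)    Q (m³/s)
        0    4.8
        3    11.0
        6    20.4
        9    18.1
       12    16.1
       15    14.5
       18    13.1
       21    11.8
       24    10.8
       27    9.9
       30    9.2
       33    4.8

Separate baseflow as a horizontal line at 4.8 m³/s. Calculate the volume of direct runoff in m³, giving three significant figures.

V ≈ 9.39 × 10^5 m³

Direct-runoff ordinates (Q − Q_b): 0.0, 6.2, 15.6, 13.3, 11.3, 9.7, 8.3, 7.0, 6.0, 5.1, 4.4, 0.0 m³/s.
ΣQ_DR = 86.90 m³/s.
With Δt = 3 h = 10800 s, V = ΣQ_DR · Δt = 86.90 × 10800 = 9.39 × 10^5 m³.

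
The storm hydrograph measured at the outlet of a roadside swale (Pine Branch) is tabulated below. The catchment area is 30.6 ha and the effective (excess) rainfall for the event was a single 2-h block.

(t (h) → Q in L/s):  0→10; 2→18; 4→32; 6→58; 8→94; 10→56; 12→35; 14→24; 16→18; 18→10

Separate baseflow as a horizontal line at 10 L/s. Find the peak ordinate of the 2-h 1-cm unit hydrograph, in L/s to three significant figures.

U_p ≈ 140 L/s

Direct runoff: 0.0, 8.0, 22.0, 48.0, 84.0, 46.0, 25.0, 14.0, 8.0, 0.0 L/s; ΣQ_DR = 255.0 L/s, peak = 84.0 L/s.
Runoff depth d = ΣQ_DR·Δt / A = 255.0 × 7200 / (30.6 ha) = 6.000 mm.
The 1-cm UH is the DRH scaled by (10 mm)/d, so U_p = 84.0 × 10/6.000 = 140 L/s.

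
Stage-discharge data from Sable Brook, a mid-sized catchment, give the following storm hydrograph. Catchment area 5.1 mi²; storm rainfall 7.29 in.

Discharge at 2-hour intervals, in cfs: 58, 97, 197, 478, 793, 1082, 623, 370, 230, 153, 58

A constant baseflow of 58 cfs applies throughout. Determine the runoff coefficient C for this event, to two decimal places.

C ≈ 0.29

ΣQ_DR = 3501 cfs; V = ΣQ_DR·Δt = 2.521 × 10^7 ft³.
Runoff depth d = V / A = 2.127 in.
C = d / P = 2.127 / 7.29 = 0.29.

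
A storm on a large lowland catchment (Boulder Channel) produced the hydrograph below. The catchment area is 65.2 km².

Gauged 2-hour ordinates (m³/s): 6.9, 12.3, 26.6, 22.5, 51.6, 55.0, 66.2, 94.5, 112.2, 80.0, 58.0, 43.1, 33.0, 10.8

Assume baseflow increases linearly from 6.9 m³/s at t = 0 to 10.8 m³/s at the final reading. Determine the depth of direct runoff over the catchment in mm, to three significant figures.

d ≈ 60.6 mm

Direct runoff: 0.00, 5.10, 19.10, 14.70, 43.50, 46.60, 57.50, 85.50, 102.90, 70.40, 48.10, 32.90, 22.50, 0.00 m³/s; ΣQ_DR = 548.8 m³/s.
V = ΣQ_DR · Δt = 548.8 × 7200 s = 3.951 × 10^6 m³.
Over A = 65.2 km², depth = V / A = 60.6 mm.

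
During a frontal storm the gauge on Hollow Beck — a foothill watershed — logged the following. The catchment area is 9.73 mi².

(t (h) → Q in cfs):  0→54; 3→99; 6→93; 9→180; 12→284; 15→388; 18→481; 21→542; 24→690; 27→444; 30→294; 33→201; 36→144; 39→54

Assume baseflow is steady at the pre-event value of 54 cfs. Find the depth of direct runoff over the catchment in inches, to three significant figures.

Direct runoff: 0.0, 45.0, 39.0, 126.0, 230.0, 334.0, 427.0, 488.0, 636.0, 390.0, 240.0, 147.0, 90.0, 0.0 cfs; ΣQ_DR = 3192 cfs.
V = ΣQ_DR · Δt = 3192 × 10800 s = 3.447 × 10^7 ft³.
Over A = 9.73 mi², depth = V / A = 1.53 in.

d ≈ 1.53 in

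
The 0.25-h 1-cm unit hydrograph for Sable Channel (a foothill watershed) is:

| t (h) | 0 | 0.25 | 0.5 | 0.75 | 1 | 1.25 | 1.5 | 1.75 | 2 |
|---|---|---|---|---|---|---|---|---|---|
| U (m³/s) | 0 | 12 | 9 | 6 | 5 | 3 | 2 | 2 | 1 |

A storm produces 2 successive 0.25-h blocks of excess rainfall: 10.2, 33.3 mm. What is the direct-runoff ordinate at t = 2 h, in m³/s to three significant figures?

By discrete convolution, Q_j = Σ (P_i / 10 mm) · U_{j−i}.
At t = 2 h (j=8): Q = (10.2/10)·1 + (33.3/10)·2 = 7.68 m³/s.

Q ≈ 7.68 m³/s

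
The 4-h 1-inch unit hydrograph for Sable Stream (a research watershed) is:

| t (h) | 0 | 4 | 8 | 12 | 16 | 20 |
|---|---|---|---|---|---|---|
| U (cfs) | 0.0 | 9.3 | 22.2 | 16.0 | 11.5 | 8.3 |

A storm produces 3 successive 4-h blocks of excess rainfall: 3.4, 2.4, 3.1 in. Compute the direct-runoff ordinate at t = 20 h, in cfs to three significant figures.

Q ≈ 105 cfs

By discrete convolution, Q_j = Σ (P_i / 1 in) · U_{j−i}.
At t = 20 h (j=5): Q = (3.4/1)·8.3 + (2.4/1)·11.5 + (3.1/1)·16.0 = 105 cfs.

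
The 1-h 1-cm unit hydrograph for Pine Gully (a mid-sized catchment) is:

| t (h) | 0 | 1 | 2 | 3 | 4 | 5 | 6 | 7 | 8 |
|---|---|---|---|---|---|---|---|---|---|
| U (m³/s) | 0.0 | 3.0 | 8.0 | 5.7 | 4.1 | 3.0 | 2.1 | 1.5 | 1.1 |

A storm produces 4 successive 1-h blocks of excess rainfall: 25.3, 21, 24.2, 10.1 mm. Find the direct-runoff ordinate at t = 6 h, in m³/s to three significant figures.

By discrete convolution, Q_j = Σ (P_i / 10 mm) · U_{j−i}.
At t = 6 h (j=6): Q = (25.3/10)·2.1 + (21/10)·3.0 + (24.2/10)·4.1 + (10.1/10)·5.7 = 27.3 m³/s.

Q ≈ 27.3 m³/s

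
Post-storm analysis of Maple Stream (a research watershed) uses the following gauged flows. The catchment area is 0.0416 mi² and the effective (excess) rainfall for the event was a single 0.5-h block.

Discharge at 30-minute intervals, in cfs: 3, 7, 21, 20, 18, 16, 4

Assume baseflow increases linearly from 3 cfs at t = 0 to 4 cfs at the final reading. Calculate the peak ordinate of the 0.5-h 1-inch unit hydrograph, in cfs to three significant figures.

Direct runoff: 0.00, 3.83, 17.67, 16.50, 14.33, 12.17, 0.00 cfs; ΣQ_DR = 64.50 cfs, peak = 17.67 cfs.
Runoff depth d = ΣQ_DR·Δt / A = 64.50 × 1800 / (0.0416 mi²) = 1.201 in.
The 1-inch UH is the DRH scaled by (1 in)/d, so U_p = 17.67 × 1/1.201 = 14.7 cfs.

U_p ≈ 14.7 cfs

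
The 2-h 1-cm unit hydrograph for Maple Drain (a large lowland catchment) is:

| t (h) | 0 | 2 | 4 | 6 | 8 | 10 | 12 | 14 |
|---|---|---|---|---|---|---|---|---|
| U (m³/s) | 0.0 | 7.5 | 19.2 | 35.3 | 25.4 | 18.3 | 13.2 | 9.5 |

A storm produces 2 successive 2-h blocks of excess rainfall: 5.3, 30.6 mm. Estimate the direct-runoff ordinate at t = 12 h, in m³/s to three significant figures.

Q ≈ 63.0 m³/s

By discrete convolution, Q_j = Σ (P_i / 10 mm) · U_{j−i}.
At t = 12 h (j=6): Q = (5.3/10)·13.2 + (30.6/10)·18.3 = 63.0 m³/s.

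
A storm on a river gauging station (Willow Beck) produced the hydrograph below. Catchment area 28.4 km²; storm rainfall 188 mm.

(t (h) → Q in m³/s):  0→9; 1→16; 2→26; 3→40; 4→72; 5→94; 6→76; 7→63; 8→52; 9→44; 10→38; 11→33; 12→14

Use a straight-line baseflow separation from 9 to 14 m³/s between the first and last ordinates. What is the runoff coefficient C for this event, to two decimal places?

C ≈ 0.29

ΣQ_DR = 427.5 m³/s; V = ΣQ_DR·Δt = 1.539 × 10^6 m³.
Runoff depth d = V / A = 54.19 mm.
C = d / P = 54.19 / 188 = 0.29.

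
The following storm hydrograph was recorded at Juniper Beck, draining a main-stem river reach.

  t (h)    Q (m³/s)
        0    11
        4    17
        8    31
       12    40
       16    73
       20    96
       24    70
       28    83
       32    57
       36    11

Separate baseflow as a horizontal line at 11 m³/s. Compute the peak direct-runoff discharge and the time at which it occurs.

Subtracting baseflow gives direct-runoff ordinates: 0.0, 6.0, 20.0, 29.0, 62.0, 85.0, 59.0, 72.0, 46.0, 0.0 m³/s.
The maximum is 85.0 m³/s, occurring at the reading for t = 20 h.

Q_p = 85.0 m³/s at t = 20 h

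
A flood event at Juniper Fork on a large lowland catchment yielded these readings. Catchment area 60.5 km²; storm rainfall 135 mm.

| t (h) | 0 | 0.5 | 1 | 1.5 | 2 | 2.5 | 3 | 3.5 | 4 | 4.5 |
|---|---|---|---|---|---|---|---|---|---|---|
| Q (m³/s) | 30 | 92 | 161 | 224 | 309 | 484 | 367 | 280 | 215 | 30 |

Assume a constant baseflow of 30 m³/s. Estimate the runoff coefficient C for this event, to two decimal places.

C ≈ 0.42

ΣQ_DR = 1892 m³/s; V = ΣQ_DR·Δt = 3.406 × 10^6 m³.
Runoff depth d = V / A = 56.29 mm.
C = d / P = 56.29 / 135 = 0.42.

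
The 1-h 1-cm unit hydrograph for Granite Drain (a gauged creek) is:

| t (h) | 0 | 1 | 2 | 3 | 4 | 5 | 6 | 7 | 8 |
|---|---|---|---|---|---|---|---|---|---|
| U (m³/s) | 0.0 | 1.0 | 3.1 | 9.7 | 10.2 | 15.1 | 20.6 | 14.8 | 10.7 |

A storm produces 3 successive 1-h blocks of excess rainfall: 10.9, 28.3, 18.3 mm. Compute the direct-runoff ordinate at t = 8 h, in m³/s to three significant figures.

By discrete convolution, Q_j = Σ (P_i / 10 mm) · U_{j−i}.
At t = 8 h (j=8): Q = (10.9/10)·10.7 + (28.3/10)·14.8 + (18.3/10)·20.6 = 91.2 m³/s.

Q ≈ 91.2 m³/s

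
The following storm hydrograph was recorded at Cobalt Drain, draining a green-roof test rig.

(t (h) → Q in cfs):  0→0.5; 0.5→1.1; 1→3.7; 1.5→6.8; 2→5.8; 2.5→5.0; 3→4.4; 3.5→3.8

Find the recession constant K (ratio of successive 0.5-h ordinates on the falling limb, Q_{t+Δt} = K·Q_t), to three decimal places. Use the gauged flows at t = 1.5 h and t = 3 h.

Using the recession-limb readings at t = 1.5 h and t = 3 h: Q falls from 6.8 to 4.4 cfs over 3 intervals.
K = (Q₂/Q₁)^(1/3) = (4.4/6.8)^(1/3) = 0.865.

K ≈ 0.865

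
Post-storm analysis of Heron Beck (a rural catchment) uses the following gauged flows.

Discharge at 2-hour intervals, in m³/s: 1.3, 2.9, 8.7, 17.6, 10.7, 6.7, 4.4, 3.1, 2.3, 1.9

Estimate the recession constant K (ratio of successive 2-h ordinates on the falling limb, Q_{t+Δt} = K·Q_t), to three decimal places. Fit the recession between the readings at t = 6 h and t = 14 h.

K ≈ 0.648

Using the recession-limb readings at t = 6 h and t = 14 h: Q falls from 17.6 to 3.1 m³/s over 4 intervals.
K = (Q₂/Q₁)^(1/4) = (3.1/17.6)^(1/4) = 0.648.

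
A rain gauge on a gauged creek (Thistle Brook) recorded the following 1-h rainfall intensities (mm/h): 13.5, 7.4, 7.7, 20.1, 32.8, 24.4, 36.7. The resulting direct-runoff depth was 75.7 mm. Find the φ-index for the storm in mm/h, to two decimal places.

Only the 5 blocks with intensity above φ contribute runoff: 13.5, 20.1, 32.8, 24.4, 36.7 mm/h.
Σ(I−φ)·Δt = d  ⇒  (13.5+20.1+32.8+24.4+36.7 − 5φ)·1 = 75.7
φ = (127.5 − 75.7/1) / 5 = 10.36 mm/h.

φ ≈ 10.36 mm/h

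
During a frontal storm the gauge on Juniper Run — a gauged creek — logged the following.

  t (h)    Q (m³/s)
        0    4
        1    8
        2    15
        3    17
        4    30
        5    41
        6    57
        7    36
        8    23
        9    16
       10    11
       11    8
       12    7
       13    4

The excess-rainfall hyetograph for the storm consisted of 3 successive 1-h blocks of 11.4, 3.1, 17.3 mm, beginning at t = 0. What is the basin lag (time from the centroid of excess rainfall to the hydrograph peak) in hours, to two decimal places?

Centroid of excess rainfall: t_c = Σ P_i·t̄_i / ΣP_i = 1.6855 h (block centres at 0.5, 1.5, 2.5 h).
Hydrograph peak occurs at t = 6 h, so basin lag t_L = 6 − 1.6855 = 4.31 h.

t_L ≈ 4.31 h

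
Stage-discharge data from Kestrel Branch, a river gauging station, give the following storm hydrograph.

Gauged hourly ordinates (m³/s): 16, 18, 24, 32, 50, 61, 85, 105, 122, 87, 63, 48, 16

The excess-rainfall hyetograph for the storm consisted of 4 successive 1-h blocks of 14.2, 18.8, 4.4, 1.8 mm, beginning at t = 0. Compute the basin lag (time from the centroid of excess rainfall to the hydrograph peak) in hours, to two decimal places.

Centroid of excess rainfall: t_c = Σ P_i·t̄_i / ΣP_i = 1.3418 h (block centres at 0.5, 1.5, 2.5, 3.5 h).
Hydrograph peak occurs at t = 8 h, so basin lag t_L = 8 − 1.3418 = 6.66 h.

t_L ≈ 6.66 h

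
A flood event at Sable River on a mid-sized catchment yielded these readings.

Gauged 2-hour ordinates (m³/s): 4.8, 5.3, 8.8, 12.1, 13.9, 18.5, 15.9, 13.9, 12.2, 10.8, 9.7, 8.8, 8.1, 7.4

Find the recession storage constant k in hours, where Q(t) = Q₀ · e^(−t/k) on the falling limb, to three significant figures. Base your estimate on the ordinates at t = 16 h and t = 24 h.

On the falling limb, Q drops from 12.2 to 8.1 m³/s between t = 16 h and t = 24 h (Δt = 8 h).
k = −Δt / ln(Q₂/Q₁) = −8 / ln(8.1/12.2) = 19.5 h.

k ≈ 19.5 h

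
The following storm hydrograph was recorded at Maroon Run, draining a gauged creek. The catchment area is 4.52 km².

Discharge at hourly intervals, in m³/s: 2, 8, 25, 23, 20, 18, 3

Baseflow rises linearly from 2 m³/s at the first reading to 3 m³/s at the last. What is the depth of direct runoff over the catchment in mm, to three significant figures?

d ≈ 64.9 mm

Direct runoff: 0.00, 5.83, 22.67, 20.50, 17.33, 15.17, 0.00 m³/s; ΣQ_DR = 81.50 m³/s.
V = ΣQ_DR · Δt = 81.50 × 3600 s = 2.934 × 10^5 m³.
Over A = 4.52 km², depth = V / A = 64.9 mm.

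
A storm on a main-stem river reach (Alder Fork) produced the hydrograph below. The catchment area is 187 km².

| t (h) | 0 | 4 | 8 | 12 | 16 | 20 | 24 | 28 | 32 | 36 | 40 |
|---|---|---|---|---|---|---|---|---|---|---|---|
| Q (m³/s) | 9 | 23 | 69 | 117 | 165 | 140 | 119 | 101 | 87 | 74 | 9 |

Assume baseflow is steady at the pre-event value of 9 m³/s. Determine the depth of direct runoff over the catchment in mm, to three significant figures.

Direct runoff: 0.0, 14.0, 60.0, 108.0, 156.0, 131.0, 110.0, 92.0, 78.0, 65.0, 0.0 m³/s; ΣQ_DR = 814.0 m³/s.
V = ΣQ_DR · Δt = 814.0 × 14400 s = 1.172 × 10^7 m³.
Over A = 187 km², depth = V / A = 62.7 mm.

d ≈ 62.7 mm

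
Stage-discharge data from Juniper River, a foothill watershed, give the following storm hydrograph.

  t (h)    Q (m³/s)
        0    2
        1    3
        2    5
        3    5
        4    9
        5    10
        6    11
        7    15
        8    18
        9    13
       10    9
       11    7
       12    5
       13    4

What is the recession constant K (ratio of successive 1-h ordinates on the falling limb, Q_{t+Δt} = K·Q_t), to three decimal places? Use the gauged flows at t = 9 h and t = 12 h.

K ≈ 0.727

Using the recession-limb readings at t = 9 h and t = 12 h: Q falls from 13 to 5 m³/s over 3 intervals.
K = (Q₂/Q₁)^(1/3) = (5/13)^(1/3) = 0.727.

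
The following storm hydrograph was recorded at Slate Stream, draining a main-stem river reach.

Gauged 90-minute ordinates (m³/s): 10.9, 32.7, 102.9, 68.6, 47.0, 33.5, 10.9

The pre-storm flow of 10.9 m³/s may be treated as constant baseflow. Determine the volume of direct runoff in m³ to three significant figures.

V ≈ 1.24 × 10^6 m³

Direct-runoff ordinates (Q − Q_b): 0.0, 21.8, 92.0, 57.7, 36.1, 22.6, 0.0 m³/s.
ΣQ_DR = 230.2 m³/s.
With Δt = 1.5 h = 5400 s, V = ΣQ_DR · Δt = 230.2 × 5400 = 1.24 × 10^6 m³.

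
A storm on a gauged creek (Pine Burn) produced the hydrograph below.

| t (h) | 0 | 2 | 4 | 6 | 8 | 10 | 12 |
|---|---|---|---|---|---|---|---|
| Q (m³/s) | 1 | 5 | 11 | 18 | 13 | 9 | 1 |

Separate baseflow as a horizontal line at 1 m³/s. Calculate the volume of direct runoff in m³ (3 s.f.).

Direct-runoff ordinates (Q − Q_b): 0.0, 4.0, 10.0, 17.0, 12.0, 8.0, 0.0 m³/s.
ΣQ_DR = 51.00 m³/s.
With Δt = 2 h = 7200 s, V = ΣQ_DR · Δt = 51.00 × 7200 = 3.67 × 10^5 m³.

V ≈ 3.67 × 10^5 m³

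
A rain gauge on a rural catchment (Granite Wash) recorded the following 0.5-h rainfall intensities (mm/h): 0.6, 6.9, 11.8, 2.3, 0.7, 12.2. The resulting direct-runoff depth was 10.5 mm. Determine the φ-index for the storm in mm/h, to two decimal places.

Only the 3 blocks with intensity above φ contribute runoff: 6.9, 11.8, 12.2 mm/h.
Σ(I−φ)·Δt = d  ⇒  (6.9+11.8+12.2 − 3φ)·0.5 = 10.5
φ = (30.90 − 10.5/0.5) / 3 = 3.30 mm/h.

φ ≈ 3.30 mm/h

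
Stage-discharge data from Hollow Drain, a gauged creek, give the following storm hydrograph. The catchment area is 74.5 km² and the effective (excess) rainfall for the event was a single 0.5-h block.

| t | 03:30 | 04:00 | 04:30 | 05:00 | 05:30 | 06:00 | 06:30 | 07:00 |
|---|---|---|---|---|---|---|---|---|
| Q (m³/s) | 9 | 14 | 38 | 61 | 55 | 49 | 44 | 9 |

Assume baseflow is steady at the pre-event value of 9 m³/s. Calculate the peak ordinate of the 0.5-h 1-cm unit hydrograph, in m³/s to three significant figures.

U_p ≈ 104 m³/s

Direct runoff: 0.0, 5.0, 29.0, 52.0, 46.0, 40.0, 35.0, 0.0 m³/s; ΣQ_DR = 207.0 m³/s, peak = 52.0 m³/s.
Runoff depth d = ΣQ_DR·Δt / A = 207.0 × 1800 / (74.5 km²) = 5.001 mm.
The 1-cm UH is the DRH scaled by (10 mm)/d, so U_p = 52.0 × 10/5.001 = 104 m³/s.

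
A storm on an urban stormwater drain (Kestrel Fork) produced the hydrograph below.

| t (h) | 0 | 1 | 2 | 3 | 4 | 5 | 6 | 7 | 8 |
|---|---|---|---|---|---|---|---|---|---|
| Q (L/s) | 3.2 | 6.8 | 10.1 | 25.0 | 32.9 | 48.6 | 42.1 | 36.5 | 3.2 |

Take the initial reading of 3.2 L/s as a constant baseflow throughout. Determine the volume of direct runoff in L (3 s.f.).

V ≈ 6.47 × 10^5 L

Direct-runoff ordinates (Q − Q_b): 0.0, 3.6, 6.9, 21.8, 29.7, 45.4, 38.9, 33.3, 0.0 L/s.
ΣQ_DR = 179.6 L/s.
With Δt = 1 h = 3600 s, V = ΣQ_DR · Δt = 179.6 × 3600 = 6.47 × 10^5 L.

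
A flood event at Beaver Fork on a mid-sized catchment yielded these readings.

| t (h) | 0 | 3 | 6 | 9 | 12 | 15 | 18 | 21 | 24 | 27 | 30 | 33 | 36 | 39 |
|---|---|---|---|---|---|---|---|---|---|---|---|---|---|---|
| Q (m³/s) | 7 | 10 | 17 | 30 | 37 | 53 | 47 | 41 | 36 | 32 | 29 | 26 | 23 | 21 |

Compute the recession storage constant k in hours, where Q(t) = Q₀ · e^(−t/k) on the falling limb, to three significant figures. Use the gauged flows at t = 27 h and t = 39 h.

k ≈ 28.5 h

On the falling limb, Q drops from 32 to 21 m³/s between t = 27 h and t = 39 h (Δt = 12 h).
k = −Δt / ln(Q₂/Q₁) = −12 / ln(21/32) = 28.5 h.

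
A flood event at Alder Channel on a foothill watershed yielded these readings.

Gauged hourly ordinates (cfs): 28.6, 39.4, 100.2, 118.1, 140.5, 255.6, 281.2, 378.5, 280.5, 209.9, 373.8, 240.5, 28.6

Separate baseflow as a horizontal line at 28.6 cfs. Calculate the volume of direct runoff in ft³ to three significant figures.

V ≈ 7.57 × 10^6 ft³

Direct-runoff ordinates (Q − Q_b): 0.0, 10.8, 71.6, 89.5, 111.9, 227.0, 252.6, 349.9, 251.9, 181.3, 345.2, 211.9, 0.0 cfs.
ΣQ_DR = 2104 cfs.
With Δt = 1 h = 3600 s, V = ΣQ_DR · Δt = 2104 × 3600 = 7.57 × 10^6 ft³.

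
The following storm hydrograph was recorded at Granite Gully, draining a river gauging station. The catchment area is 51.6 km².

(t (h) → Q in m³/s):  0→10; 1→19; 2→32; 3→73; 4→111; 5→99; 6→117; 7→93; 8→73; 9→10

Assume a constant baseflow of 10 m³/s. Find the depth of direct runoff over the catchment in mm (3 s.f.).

d ≈ 37.5 mm

Direct runoff: 0.0, 9.0, 22.0, 63.0, 101.0, 89.0, 107.0, 83.0, 63.0, 0.0 m³/s; ΣQ_DR = 537.0 m³/s.
V = ΣQ_DR · Δt = 537.0 × 3600 s = 1.933 × 10^6 m³.
Over A = 51.6 km², depth = V / A = 37.5 mm.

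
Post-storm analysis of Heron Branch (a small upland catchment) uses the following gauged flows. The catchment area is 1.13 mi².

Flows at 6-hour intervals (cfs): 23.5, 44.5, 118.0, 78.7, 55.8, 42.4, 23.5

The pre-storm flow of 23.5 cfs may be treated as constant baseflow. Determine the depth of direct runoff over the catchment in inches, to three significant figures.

d ≈ 1.83 in

Direct runoff: 0.0, 21.0, 94.5, 55.2, 32.3, 18.9, 0.0 cfs; ΣQ_DR = 221.9 cfs.
V = ΣQ_DR · Δt = 221.9 × 21600 s = 4.793 × 10^6 ft³.
Over A = 1.13 mi², depth = V / A = 1.83 in.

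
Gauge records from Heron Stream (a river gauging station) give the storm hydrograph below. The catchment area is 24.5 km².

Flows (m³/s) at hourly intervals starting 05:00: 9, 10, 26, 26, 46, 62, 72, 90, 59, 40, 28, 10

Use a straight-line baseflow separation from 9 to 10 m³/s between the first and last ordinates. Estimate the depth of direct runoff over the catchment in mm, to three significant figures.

d ≈ 53.5 mm

Direct runoff: 0.00, 0.91, 16.82, 16.73, 36.64, 52.55, 62.45, 80.36, 49.27, 30.18, 18.09, 0.00 m³/s; ΣQ_DR = 364.0 m³/s.
V = ΣQ_DR · Δt = 364.0 × 3600 s = 1.310 × 10^6 m³.
Over A = 24.5 km², depth = V / A = 53.5 mm.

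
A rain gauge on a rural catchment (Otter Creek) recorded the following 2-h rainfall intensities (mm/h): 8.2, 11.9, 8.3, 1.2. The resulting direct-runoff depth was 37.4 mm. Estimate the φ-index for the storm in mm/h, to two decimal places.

φ ≈ 3.23 mm/h

Only the 3 blocks with intensity above φ contribute runoff: 8.2, 11.9, 8.3 mm/h.
Σ(I−φ)·Δt = d  ⇒  (8.2+11.9+8.3 − 3φ)·2 = 37.4
φ = (28.40 − 37.4/2) / 3 = 3.23 mm/h.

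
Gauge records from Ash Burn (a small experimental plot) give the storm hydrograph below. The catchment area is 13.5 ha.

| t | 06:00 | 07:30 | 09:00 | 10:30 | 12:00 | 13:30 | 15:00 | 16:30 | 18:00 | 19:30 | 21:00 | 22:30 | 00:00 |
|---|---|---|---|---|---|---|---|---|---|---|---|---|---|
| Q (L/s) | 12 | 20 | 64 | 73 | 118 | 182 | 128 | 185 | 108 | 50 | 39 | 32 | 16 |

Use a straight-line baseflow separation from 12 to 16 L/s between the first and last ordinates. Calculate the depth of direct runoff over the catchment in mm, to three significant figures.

Direct runoff: 0.00, 7.67, 51.33, 60.00, 104.67, 168.33, 114.00, 170.67, 93.33, 35.00, 23.67, 16.33, 0.00 L/s; ΣQ_DR = 845.0 L/s.
V = ΣQ_DR · Δt = 845.0 × 5400 s = 4.563 × 10^6 L.
Over A = 13.5 ha, depth = V / A = 33.8 mm.

d ≈ 33.8 mm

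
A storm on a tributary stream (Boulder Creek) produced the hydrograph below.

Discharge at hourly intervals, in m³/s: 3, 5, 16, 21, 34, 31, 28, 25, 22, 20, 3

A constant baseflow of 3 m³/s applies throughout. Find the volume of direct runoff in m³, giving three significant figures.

V ≈ 6.30 × 10^5 m³

Direct-runoff ordinates (Q − Q_b): 0.0, 2.0, 13.0, 18.0, 31.0, 28.0, 25.0, 22.0, 19.0, 17.0, 0.0 m³/s.
ΣQ_DR = 175.0 m³/s.
With Δt = 1 h = 3600 s, V = ΣQ_DR · Δt = 175.0 × 3600 = 6.30 × 10^5 m³.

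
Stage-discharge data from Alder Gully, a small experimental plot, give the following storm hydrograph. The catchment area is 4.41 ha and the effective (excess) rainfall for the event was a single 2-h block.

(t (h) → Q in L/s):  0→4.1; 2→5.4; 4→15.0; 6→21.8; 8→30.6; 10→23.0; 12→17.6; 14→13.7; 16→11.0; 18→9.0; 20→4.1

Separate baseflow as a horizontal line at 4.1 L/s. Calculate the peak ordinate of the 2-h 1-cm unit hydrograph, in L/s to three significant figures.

Direct runoff: 0.0, 1.3, 10.9, 17.7, 26.5, 18.9, 13.5, 9.6, 6.9, 4.9, 0.0 L/s; ΣQ_DR = 110.2 L/s, peak = 26.5 L/s.
Runoff depth d = ΣQ_DR·Δt / A = 110.2 × 7200 / (4.41 ha) = 17.99 mm.
The 1-cm UH is the DRH scaled by (10 mm)/d, so U_p = 26.5 × 10/17.99 = 14.7 L/s.

U_p ≈ 14.7 L/s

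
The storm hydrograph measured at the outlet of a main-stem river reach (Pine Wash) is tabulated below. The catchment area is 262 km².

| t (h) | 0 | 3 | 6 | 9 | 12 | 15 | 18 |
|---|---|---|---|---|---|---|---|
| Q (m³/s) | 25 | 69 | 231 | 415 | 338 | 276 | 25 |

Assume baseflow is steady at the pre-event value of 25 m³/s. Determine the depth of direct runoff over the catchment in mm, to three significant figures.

d ≈ 49.6 mm

Direct runoff: 0.0, 44.0, 206.0, 390.0, 313.0, 251.0, 0.0 m³/s; ΣQ_DR = 1204 m³/s.
V = ΣQ_DR · Δt = 1204 × 10800 s = 1.300 × 10^7 m³.
Over A = 262 km², depth = V / A = 49.6 mm.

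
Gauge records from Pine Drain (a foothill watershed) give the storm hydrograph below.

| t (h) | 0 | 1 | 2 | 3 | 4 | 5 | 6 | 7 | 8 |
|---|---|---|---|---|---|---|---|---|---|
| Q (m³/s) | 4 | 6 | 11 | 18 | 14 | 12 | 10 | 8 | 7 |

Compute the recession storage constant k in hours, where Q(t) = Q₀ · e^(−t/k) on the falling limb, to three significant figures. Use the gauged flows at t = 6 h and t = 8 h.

k ≈ 5.61 h

On the falling limb, Q drops from 10 to 7 m³/s between t = 6 h and t = 8 h (Δt = 2 h).
k = −Δt / ln(Q₂/Q₁) = −2 / ln(7/10) = 5.61 h.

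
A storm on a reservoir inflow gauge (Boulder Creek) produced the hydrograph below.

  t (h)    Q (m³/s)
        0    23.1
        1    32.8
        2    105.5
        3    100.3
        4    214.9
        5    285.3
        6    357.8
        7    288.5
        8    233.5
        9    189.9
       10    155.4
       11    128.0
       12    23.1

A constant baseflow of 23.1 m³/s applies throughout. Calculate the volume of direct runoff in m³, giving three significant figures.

V ≈ 6.62 × 10^6 m³

Direct-runoff ordinates (Q − Q_b): 0.0, 9.7, 82.4, 77.2, 191.8, 262.2, 334.7, 265.4, 210.4, 166.8, 132.3, 104.9, 0.0 m³/s.
ΣQ_DR = 1838 m³/s.
With Δt = 1 h = 3600 s, V = ΣQ_DR · Δt = 1838 × 3600 = 6.62 × 10^6 m³.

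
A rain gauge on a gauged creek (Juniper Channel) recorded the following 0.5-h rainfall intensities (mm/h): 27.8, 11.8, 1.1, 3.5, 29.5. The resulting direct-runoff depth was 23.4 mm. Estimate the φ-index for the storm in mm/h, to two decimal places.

Only the 3 blocks with intensity above φ contribute runoff: 27.8, 11.8, 29.5 mm/h.
Σ(I−φ)·Δt = d  ⇒  (27.8+11.8+29.5 − 3φ)·0.5 = 23.4
φ = (69.10 − 23.4/0.5) / 3 = 7.43 mm/h.

φ ≈ 7.43 mm/h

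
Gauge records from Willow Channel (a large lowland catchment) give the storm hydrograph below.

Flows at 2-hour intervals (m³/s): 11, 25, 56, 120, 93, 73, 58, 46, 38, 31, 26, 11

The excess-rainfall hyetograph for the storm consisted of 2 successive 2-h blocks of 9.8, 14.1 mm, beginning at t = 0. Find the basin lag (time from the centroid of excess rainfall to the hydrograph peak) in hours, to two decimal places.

Centroid of excess rainfall: t_c = Σ P_i·t̄_i / ΣP_i = 2.1799 h (block centres at 1, 3 h).
Hydrograph peak occurs at t = 6 h, so basin lag t_L = 6 − 2.1799 = 3.82 h.

t_L ≈ 3.82 h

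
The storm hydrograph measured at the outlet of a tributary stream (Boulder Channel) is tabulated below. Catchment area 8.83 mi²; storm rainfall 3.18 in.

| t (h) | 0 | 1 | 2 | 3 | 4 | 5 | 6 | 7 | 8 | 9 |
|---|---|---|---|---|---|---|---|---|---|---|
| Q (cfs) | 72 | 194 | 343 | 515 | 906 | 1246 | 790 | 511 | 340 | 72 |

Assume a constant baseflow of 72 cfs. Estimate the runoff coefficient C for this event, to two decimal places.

ΣQ_DR = 4269 cfs; V = ΣQ_DR·Δt = 1.537 × 10^7 ft³.
Runoff depth d = V / A = 0.7492 in.
C = d / P = 0.7492 / 3.18 = 0.24.

C ≈ 0.24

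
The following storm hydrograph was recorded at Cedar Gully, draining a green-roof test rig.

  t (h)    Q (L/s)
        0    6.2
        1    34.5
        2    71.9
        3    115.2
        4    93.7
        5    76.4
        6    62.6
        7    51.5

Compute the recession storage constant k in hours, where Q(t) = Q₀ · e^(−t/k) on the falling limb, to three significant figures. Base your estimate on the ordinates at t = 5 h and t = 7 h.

k ≈ 5.07 h

On the falling limb, Q drops from 76.4 to 51.5 L/s between t = 5 h and t = 7 h (Δt = 2 h).
k = −Δt / ln(Q₂/Q₁) = −2 / ln(51.5/76.4) = 5.07 h.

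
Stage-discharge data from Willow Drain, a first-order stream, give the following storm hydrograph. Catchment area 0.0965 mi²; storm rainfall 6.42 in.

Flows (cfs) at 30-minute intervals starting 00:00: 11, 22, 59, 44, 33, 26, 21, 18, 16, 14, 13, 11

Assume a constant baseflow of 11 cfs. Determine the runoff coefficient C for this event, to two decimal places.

ΣQ_DR = 156.0 cfs; V = ΣQ_DR·Δt = 2.808 × 10^5 ft³.
Runoff depth d = V / A = 1.253 in.
C = d / P = 1.253 / 6.42 = 0.20.

C ≈ 0.20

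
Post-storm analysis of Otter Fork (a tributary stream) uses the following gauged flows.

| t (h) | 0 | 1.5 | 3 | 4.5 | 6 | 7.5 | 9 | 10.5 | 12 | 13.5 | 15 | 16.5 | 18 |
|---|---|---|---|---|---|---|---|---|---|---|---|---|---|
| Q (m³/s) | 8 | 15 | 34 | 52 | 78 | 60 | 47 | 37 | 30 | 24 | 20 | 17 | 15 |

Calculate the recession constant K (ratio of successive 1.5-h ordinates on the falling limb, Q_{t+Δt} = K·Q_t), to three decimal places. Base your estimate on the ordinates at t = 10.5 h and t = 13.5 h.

K ≈ 0.805

Using the recession-limb readings at t = 10.5 h and t = 13.5 h: Q falls from 37 to 24 m³/s over 2 intervals.
K = (Q₂/Q₁)^(1/2) = (24/37)^(1/2) = 0.805.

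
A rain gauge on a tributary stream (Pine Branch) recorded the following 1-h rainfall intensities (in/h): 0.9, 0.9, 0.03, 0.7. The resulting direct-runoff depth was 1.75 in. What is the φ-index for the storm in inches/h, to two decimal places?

Only the 3 blocks with intensity above φ contribute runoff: 0.9, 0.9, 0.7 in/h.
Σ(I−φ)·Δt = d  ⇒  (0.9+0.9+0.7 − 3φ)·1 = 1.75
φ = (2.500 − 1.75/1) / 3 = 0.25 in/h.

φ ≈ 0.25 in/h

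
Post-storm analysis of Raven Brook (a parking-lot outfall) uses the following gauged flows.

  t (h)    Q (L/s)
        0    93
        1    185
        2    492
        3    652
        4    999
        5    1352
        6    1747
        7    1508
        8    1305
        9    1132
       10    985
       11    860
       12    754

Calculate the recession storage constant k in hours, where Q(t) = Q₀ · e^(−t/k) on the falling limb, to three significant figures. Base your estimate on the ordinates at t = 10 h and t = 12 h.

k ≈ 7.48 h

On the falling limb, Q drops from 985 to 754 L/s between t = 10 h and t = 12 h (Δt = 2 h).
k = −Δt / ln(Q₂/Q₁) = −2 / ln(754/985) = 7.48 h.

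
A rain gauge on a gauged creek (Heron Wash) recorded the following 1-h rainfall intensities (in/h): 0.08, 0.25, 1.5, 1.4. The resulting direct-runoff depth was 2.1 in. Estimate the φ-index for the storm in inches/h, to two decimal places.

Only the 2 blocks with intensity above φ contribute runoff: 1.5, 1.4 in/h.
Σ(I−φ)·Δt = d  ⇒  (1.5+1.4 − 2φ)·1 = 2.1
φ = (2.900 − 2.1/1) / 2 = 0.40 in/h.

φ ≈ 0.40 in/h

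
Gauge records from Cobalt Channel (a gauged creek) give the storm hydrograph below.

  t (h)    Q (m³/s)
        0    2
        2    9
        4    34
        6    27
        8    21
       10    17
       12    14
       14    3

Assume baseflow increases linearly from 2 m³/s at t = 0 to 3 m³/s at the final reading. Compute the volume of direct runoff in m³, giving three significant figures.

Direct-runoff ordinates (Q − Q_b): 0.00, 6.86, 31.71, 24.57, 18.43, 14.29, 11.14, 0.00 m³/s.
ΣQ_DR = 107.0 m³/s.
With Δt = 2 h = 7200 s, V = ΣQ_DR · Δt = 107.0 × 7200 = 7.70 × 10^5 m³.

V ≈ 7.70 × 10^5 m³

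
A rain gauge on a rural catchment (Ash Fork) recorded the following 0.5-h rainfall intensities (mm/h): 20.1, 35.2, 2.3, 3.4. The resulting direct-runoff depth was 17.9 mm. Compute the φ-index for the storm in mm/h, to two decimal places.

Only the 2 blocks with intensity above φ contribute runoff: 20.1, 35.2 mm/h.
Σ(I−φ)·Δt = d  ⇒  (20.1+35.2 − 2φ)·0.5 = 17.9
φ = (55.30 − 17.9/0.5) / 2 = 9.75 mm/h.

φ ≈ 9.75 mm/h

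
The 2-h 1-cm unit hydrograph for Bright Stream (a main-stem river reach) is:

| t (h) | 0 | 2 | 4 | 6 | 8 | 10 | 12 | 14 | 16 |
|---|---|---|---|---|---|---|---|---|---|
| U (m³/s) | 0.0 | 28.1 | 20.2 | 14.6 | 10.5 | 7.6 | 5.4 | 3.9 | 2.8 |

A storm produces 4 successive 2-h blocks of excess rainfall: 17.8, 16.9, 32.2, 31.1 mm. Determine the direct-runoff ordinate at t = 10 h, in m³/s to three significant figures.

Q ≈ 141 m³/s

By discrete convolution, Q_j = Σ (P_i / 10 mm) · U_{j−i}.
At t = 10 h (j=5): Q = (17.8/10)·7.6 + (16.9/10)·10.5 + (32.2/10)·14.6 + (31.1/10)·20.2 = 141 m³/s.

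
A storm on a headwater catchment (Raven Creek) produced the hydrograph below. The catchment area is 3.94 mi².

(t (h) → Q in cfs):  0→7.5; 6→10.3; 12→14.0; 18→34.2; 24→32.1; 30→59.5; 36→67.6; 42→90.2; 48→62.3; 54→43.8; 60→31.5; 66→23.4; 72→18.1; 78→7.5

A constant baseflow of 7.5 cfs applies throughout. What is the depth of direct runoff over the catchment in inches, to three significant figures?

Direct runoff: 0.0, 2.8, 6.5, 26.7, 24.6, 52.0, 60.1, 82.7, 54.8, 36.3, 24.0, 15.9, 10.6, 0.0 cfs; ΣQ_DR = 397.0 cfs.
V = ΣQ_DR · Δt = 397.0 × 21600 s = 8.575 × 10^6 ft³.
Over A = 3.94 mi², depth = V / A = 0.937 in.

d ≈ 0.937 in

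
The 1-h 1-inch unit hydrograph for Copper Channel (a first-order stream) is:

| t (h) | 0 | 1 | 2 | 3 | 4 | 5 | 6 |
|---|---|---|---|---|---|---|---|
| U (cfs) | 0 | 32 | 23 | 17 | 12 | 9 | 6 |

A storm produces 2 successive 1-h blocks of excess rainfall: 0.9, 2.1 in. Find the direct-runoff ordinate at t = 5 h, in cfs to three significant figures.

Q ≈ 33.3 cfs

By discrete convolution, Q_j = Σ (P_i / 1 in) · U_{j−i}.
At t = 5 h (j=5): Q = (0.9/1)·9 + (2.1/1)·12 = 33.3 cfs.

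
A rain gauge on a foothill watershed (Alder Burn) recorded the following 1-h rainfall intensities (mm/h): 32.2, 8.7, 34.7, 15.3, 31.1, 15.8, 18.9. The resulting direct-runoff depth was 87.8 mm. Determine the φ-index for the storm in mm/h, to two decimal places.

Only the 6 blocks with intensity above φ contribute runoff: 32.2, 34.7, 15.3, 31.1, 15.8, 18.9 mm/h.
Σ(I−φ)·Δt = d  ⇒  (32.2+34.7+15.3+31.1+15.8+18.9 − 6φ)·1 = 87.8
φ = (148.0 − 87.8/1) / 6 = 10.03 mm/h.

φ ≈ 10.03 mm/h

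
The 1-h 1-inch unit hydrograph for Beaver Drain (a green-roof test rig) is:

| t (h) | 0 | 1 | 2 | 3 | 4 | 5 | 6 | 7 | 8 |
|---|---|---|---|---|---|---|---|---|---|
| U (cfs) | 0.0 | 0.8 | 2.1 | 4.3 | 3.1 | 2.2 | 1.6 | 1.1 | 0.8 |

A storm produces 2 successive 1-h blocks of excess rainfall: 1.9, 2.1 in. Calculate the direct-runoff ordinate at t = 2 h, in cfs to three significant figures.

By discrete convolution, Q_j = Σ (P_i / 1 in) · U_{j−i}.
At t = 2 h (j=2): Q = (1.9/1)·2.1 + (2.1/1)·0.8 = 5.67 cfs.

Q ≈ 5.67 cfs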